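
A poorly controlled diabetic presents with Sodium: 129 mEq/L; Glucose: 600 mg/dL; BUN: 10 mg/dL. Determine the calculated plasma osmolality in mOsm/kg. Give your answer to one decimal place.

294.9 mOsm/kg

Calculated osmolality = 2·Na + glucose/18 + BUN/2.8
= 2·129 + 600/18 + 10/2.8
= 258 + 33.33 + 3.57
= 294.9 mOsm/kg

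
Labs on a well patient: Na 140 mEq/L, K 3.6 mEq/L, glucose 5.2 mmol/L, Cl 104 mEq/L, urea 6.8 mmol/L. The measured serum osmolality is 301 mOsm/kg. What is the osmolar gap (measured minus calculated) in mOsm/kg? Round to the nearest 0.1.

Calculated osmolality = 2·Na + glucose + urea
= 2·140 + 5.2 + 6.8
= 280 + 5.20 + 6.80
= 292 mOsm/kg ≈ 292.0 mOsm/kg
Osmolar gap = measured − calculated = 301 − 292.0 = 9.0 mOsm/kg

9.0 mOsm/kg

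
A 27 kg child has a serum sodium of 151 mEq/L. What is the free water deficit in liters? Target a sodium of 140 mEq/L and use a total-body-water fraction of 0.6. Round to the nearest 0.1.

TBW = 0.6 · 27 = 16.2 L
Free water deficit = TBW · (Na/140 − 1)
= 16.2 · (151/140 − 1)
= 16.2 · 0.0786
= 1.27 L

1.3 L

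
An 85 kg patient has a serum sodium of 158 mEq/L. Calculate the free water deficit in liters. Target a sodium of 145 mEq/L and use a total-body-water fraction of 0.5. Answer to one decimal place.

TBW = 0.5 · 85 = 42.5 L
Free water deficit = TBW · (Na/145 − 1)
= 42.5 · (158/145 − 1)
= 42.5 · 0.0897
= 3.81 L

3.8 L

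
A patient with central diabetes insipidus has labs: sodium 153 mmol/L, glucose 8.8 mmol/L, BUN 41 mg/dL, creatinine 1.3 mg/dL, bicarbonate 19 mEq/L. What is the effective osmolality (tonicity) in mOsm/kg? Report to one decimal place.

Effective osmolality excludes urea (freely permeant across cell membranes):
2·Na + glucose
= 2·153 + 8.8
= 306 + 8.8
= 314.8 mOsm/kg

314.8 mOsm/kg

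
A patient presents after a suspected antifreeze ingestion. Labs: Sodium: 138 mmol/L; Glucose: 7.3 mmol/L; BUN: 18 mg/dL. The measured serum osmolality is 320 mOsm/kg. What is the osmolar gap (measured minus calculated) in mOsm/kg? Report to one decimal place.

30.3 mOsm/kg

Calculated osmolality = 2·Na + glucose + BUN/2.8
= 2·138 + 7.3 + 18/2.8
= 276 + 7.30 + 6.43
= 289.73 mOsm/kg ≈ 289.7 mOsm/kg
Osmolar gap = measured − calculated = 320 − 289.7 = 30.3 mOsm/kg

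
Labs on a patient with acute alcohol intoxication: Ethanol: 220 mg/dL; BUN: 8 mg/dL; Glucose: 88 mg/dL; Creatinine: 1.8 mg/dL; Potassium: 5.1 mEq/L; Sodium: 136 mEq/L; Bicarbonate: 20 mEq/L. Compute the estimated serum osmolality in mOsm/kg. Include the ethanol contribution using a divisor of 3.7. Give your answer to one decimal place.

339.2 mOsm/kg

Calculated osmolality = 2·Na + glucose/18 + BUN/2.8 + ethanol/3.7
= 2·136 + 88/18 + 8/2.8 + 220/3.7
= 272 + 4.89 + 2.86 + 59.46
= 339.21 mOsm/kg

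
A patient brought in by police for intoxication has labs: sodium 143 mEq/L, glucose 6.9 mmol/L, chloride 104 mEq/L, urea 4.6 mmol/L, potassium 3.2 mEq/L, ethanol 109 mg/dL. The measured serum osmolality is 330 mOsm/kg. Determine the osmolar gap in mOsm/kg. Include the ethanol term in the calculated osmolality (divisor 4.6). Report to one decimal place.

Calculated osmolality = 2·Na + glucose + urea + ethanol/4.6
= 2·143 + 6.9 + 4.6 + 109/4.6
= 286 + 6.90 + 4.60 + 23.70
= 321.2 mOsm/kg ≈ 321.2 mOsm/kg
Osmolar gap = measured − calculated = 330 − 321.2 = 8.8 mOsm/kg

8.8 mOsm/kg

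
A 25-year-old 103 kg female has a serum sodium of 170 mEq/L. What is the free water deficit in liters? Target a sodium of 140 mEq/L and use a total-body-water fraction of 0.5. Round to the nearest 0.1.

TBW = 0.5 · 103 = 51.5 L
Free water deficit = TBW · (Na/140 − 1)
= 51.5 · (170/140 − 1)
= 51.5 · 0.2143
= 11.04 L

11.0 L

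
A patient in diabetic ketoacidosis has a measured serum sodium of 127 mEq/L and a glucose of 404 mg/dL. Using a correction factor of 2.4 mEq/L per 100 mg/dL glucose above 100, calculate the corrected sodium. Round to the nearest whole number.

134 mEq/L

Corrected Na = measured Na + 2.4 · (glucose − 100)/100
= 127 + 2.4 · (404 − 100)/100
= 127 + 7.3
= 134.3 mEq/L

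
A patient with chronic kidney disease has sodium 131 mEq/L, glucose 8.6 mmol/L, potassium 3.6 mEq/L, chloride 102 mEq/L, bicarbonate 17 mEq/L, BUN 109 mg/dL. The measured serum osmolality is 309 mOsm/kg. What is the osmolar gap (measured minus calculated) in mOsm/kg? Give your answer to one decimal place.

Calculated osmolality = 2·Na + glucose + BUN/2.8
= 2·131 + 8.6 + 109/2.8
= 262 + 8.60 + 38.93
= 309.53 mOsm/kg ≈ 309.5 mOsm/kg
Osmolar gap = measured − calculated = 309 − 309.5 = -0.5 mOsm/kg

-0.5 mOsm/kg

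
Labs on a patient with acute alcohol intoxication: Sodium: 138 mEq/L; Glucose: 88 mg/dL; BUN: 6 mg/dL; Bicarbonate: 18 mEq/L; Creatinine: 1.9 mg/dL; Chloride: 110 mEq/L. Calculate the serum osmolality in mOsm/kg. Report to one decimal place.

283.0 mOsm/kg

Calculated osmolality = 2·Na + glucose/18 + BUN/2.8
= 2·138 + 88/18 + 6/2.8
= 276 + 4.89 + 2.14
= 283.03 mOsm/kg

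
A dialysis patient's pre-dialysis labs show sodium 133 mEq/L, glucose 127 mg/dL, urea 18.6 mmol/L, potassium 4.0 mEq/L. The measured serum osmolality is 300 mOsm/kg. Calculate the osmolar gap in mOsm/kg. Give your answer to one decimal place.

Calculated osmolality = 2·Na + glucose/18 + urea
= 2·133 + 127/18 + 18.6
= 266 + 7.06 + 18.60
= 291.66 mOsm/kg ≈ 291.7 mOsm/kg
Osmolar gap = measured − calculated = 300 − 291.7 = 8.3 mOsm/kg

8.3 mOsm/kg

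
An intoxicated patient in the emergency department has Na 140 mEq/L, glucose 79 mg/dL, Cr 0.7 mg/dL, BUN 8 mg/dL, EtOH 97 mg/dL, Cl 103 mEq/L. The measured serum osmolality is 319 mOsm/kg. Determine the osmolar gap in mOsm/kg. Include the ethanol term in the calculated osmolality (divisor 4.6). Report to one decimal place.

Calculated osmolality = 2·Na + glucose/18 + BUN/2.8 + ethanol/4.6
= 2·140 + 79/18 + 8/2.8 + 97/4.6
= 280 + 4.39 + 2.86 + 21.09
= 308.34 mOsm/kg ≈ 308.3 mOsm/kg
Osmolar gap = measured − calculated = 319 − 308.3 = 10.7 mOsm/kg

10.7 mOsm/kg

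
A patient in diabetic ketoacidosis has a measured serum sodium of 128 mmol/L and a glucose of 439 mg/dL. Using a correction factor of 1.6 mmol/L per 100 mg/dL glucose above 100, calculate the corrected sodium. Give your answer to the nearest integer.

Corrected Na = measured Na + 1.6 · (glucose − 100)/100
= 128 + 1.6 · (439 − 100)/100
= 128 + 5.4
= 133.4 mmol/L

133 mmol/L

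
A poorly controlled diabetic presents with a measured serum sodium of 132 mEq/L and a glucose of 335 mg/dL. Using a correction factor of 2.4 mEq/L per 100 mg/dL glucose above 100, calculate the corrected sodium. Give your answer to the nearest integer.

Corrected Na = measured Na + 2.4 · (glucose − 100)/100
= 132 + 2.4 · (335 − 100)/100
= 132 + 5.6
= 137.6 mEq/L

138 mEq/L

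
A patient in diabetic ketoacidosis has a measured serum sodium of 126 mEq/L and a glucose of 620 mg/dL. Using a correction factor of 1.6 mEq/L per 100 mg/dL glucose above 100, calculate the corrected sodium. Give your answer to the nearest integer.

Corrected Na = measured Na + 1.6 · (glucose − 100)/100
= 126 + 1.6 · (620 − 100)/100
= 126 + 8.3
= 134.3 mEq/L

134 mEq/L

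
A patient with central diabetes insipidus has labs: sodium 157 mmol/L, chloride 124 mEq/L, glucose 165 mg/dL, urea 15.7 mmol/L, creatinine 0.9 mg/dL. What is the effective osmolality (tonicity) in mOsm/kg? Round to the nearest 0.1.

Effective osmolality excludes urea (freely permeant across cell membranes):
2·Na + glucose/18
= 2·157 + 165/18
= 314 + 9.17
= 323.17 mOsm/kg

323.2 mOsm/kg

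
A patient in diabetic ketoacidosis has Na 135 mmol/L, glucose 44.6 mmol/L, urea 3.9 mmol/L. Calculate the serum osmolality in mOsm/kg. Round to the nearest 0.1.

318.5 mOsm/kg

Calculated osmolality = 2·Na + glucose + urea
= 2·135 + 44.6 + 3.9
= 270 + 44.60 + 3.90
= 318.5 mOsm/kg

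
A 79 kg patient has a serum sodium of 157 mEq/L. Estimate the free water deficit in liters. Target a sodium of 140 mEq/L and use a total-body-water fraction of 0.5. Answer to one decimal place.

TBW = 0.5 · 79 = 39.5 L
Free water deficit = TBW · (Na/140 − 1)
= 39.5 · (157/140 − 1)
= 39.5 · 0.1214
= 4.8 L

4.8 L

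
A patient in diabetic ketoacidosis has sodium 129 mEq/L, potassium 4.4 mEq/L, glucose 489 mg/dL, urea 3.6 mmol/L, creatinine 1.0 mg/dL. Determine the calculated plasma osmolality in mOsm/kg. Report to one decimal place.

288.8 mOsm/kg

Calculated osmolality = 2·Na + glucose/18 + urea
= 2·129 + 489/18 + 3.6
= 258 + 27.17 + 3.60
= 288.77 mOsm/kg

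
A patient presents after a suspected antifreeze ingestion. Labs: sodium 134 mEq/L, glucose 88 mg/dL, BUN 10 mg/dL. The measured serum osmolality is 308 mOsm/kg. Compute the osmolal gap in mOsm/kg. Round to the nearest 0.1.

Calculated osmolality = 2·Na + glucose/18 + BUN/2.8
= 2·134 + 88/18 + 10/2.8
= 268 + 4.89 + 3.57
= 276.46 mOsm/kg ≈ 276.5 mOsm/kg
Osmolar gap = measured − calculated = 308 − 276.5 = 31.5 mOsm/kg

31.5 mOsm/kg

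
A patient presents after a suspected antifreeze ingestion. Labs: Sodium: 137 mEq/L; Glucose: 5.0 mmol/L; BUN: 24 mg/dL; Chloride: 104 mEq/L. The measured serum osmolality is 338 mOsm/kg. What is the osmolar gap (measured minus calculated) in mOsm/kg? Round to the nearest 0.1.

Calculated osmolality = 2·Na + glucose + BUN/2.8
= 2·137 + 5 + 24/2.8
= 274 + 5 + 8.57
= 287.57 mOsm/kg ≈ 287.6 mOsm/kg
Osmolar gap = measured − calculated = 338 − 287.6 = 50.4 mOsm/kg

50.4 mOsm/kg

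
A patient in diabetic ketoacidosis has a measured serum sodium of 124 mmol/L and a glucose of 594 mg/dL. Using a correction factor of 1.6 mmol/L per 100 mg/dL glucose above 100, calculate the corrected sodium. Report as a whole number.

Corrected Na = measured Na + 1.6 · (glucose − 100)/100
= 124 + 1.6 · (594 − 100)/100
= 124 + 7.9
= 131.9 mmol/L

132 mmol/L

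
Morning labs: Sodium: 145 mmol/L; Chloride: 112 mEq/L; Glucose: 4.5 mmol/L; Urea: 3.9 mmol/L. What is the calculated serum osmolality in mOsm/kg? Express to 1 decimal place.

298.4 mOsm/kg

Calculated osmolality = 2·Na + glucose + urea
= 2·145 + 4.5 + 3.9
= 290 + 4.50 + 3.90
= 298.4 mOsm/kg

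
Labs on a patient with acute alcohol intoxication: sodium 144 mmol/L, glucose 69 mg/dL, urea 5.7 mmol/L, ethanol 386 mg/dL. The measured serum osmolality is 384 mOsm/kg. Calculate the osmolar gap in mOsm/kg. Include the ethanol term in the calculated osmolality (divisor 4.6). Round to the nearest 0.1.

2.6 mOsm/kg

Calculated osmolality = 2·Na + glucose/18 + urea + ethanol/4.6
= 2·144 + 69/18 + 5.7 + 386/4.6
= 288 + 3.83 + 5.70 + 83.91
= 381.44 mOsm/kg ≈ 381.4 mOsm/kg
Osmolar gap = measured − calculated = 384 − 381.4 = 2.6 mOsm/kg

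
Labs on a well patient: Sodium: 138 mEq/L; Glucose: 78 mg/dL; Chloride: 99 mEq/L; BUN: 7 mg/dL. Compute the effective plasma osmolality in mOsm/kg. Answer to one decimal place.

Effective osmolality excludes urea (freely permeant across cell membranes):
2·Na + glucose/18
= 2·138 + 78/18
= 276 + 4.33
= 280.33 mOsm/kg

280.3 mOsm/kg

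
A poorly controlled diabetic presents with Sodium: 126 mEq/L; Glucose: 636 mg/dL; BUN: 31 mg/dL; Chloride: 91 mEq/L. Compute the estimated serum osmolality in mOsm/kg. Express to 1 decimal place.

Calculated osmolality = 2·Na + glucose/18 + BUN/2.8
= 2·126 + 636/18 + 31/2.8
= 252 + 35.33 + 11.07
= 298.4 mOsm/kg

298.4 mOsm/kg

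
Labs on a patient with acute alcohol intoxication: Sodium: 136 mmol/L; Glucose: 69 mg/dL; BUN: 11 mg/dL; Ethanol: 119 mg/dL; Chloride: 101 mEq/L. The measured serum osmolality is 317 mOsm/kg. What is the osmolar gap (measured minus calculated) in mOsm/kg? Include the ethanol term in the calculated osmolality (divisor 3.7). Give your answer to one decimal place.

5.1 mOsm/kg

Calculated osmolality = 2·Na + glucose/18 + BUN/2.8 + ethanol/3.7
= 2·136 + 69/18 + 11/2.8 + 119/3.7
= 272 + 3.83 + 3.93 + 32.16
= 311.92 mOsm/kg ≈ 311.9 mOsm/kg
Osmolar gap = measured − calculated = 317 − 311.9 = 5.1 mOsm/kg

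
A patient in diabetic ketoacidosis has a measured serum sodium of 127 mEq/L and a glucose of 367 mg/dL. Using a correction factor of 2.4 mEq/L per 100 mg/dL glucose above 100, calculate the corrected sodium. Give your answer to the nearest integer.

133 mEq/L

Corrected Na = measured Na + 2.4 · (glucose − 100)/100
= 127 + 2.4 · (367 − 100)/100
= 127 + 6.4
= 133.4 mEq/L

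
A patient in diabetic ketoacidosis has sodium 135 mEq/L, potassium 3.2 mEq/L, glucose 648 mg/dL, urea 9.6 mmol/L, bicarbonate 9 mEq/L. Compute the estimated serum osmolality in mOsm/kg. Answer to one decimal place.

315.6 mOsm/kg

Calculated osmolality = 2·Na + glucose/18 + urea
= 2·135 + 648/18 + 9.6
= 270 + 36 + 9.60
= 315.6 mOsm/kg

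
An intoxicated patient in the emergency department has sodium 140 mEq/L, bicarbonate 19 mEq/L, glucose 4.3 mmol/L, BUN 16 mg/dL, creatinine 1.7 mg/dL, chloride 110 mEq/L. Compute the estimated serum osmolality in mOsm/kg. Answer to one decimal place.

290.0 mOsm/kg

Calculated osmolality = 2·Na + glucose + BUN/2.8
= 2·140 + 4.3 + 16/2.8
= 280 + 4.30 + 5.71
= 290.01 mOsm/kg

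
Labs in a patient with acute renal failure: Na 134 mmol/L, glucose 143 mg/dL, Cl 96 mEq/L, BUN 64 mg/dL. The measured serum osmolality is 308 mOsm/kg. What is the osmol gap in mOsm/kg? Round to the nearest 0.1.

Calculated osmolality = 2·Na + glucose/18 + BUN/2.8
= 2·134 + 143/18 + 64/2.8
= 268 + 7.94 + 22.86
= 298.8 mOsm/kg ≈ 298.8 mOsm/kg
Osmolar gap = measured − calculated = 308 − 298.8 = 9.2 mOsm/kg

9.2 mOsm/kg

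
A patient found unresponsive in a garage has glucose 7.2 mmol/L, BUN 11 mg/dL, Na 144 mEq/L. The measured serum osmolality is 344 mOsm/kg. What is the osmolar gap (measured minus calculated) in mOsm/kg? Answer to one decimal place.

44.9 mOsm/kg

Calculated osmolality = 2·Na + glucose + BUN/2.8
= 2·144 + 7.2 + 11/2.8
= 288 + 7.20 + 3.93
= 299.13 mOsm/kg ≈ 299.1 mOsm/kg
Osmolar gap = measured − calculated = 344 − 299.1 = 44.9 mOsm/kg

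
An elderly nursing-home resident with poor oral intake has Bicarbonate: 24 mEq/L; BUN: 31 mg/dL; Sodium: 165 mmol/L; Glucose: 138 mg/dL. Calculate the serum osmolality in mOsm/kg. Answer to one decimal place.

Calculated osmolality = 2·Na + glucose/18 + BUN/2.8
= 2·165 + 138/18 + 31/2.8
= 330 + 7.67 + 11.07
= 348.74 mOsm/kg

348.7 mOsm/kg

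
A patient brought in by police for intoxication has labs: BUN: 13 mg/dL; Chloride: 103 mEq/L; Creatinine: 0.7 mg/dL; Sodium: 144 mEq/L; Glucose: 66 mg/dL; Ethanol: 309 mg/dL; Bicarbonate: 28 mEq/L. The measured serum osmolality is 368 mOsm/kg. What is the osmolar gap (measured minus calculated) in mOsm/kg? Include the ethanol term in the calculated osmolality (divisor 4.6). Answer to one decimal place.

4.5 mOsm/kg

Calculated osmolality = 2·Na + glucose/18 + BUN/2.8 + ethanol/4.6
= 2·144 + 66/18 + 13/2.8 + 309/4.6
= 288 + 3.67 + 4.64 + 67.17
= 363.48 mOsm/kg ≈ 363.5 mOsm/kg
Osmolar gap = measured − calculated = 368 − 363.5 = 4.5 mOsm/kg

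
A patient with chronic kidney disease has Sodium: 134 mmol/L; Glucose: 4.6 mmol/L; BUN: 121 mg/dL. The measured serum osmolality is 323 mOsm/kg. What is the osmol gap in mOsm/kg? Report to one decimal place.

7.2 mOsm/kg

Calculated osmolality = 2·Na + glucose + BUN/2.8
= 2·134 + 4.6 + 121/2.8
= 268 + 4.60 + 43.21
= 315.81 mOsm/kg ≈ 315.8 mOsm/kg
Osmolar gap = measured − calculated = 323 − 315.8 = 7.2 mOsm/kg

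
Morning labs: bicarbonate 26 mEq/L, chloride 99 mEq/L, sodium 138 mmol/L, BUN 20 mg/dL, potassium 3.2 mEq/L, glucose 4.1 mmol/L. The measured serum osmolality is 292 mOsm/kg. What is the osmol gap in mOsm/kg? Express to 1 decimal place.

4.8 mOsm/kg

Calculated osmolality = 2·Na + glucose + BUN/2.8
= 2·138 + 4.1 + 20/2.8
= 276 + 4.10 + 7.14
= 287.24 mOsm/kg ≈ 287.2 mOsm/kg
Osmolar gap = measured − calculated = 292 − 287.2 = 4.8 mOsm/kg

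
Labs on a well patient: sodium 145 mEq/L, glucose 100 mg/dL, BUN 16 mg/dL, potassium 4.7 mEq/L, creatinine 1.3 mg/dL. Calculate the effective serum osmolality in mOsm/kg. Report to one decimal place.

295.6 mOsm/kg

Effective osmolality excludes urea (freely permeant across cell membranes):
2·Na + glucose/18
= 2·145 + 100/18
= 290 + 5.56
= 295.56 mOsm/kg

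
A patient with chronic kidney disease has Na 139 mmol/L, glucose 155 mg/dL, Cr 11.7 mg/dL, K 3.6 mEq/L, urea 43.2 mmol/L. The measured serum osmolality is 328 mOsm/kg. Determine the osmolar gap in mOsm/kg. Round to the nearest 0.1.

-1.8 mOsm/kg

Calculated osmolality = 2·Na + glucose/18 + urea
= 2·139 + 155/18 + 43.2
= 278 + 8.61 + 43.20
= 329.81 mOsm/kg ≈ 329.8 mOsm/kg
Osmolar gap = measured − calculated = 328 − 329.8 = -1.8 mOsm/kg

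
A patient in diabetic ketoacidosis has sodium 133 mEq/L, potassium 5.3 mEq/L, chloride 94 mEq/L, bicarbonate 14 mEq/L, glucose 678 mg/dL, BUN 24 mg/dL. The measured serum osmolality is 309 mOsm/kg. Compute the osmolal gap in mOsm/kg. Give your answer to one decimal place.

-3.2 mOsm/kg

Calculated osmolality = 2·Na + glucose/18 + BUN/2.8
= 2·133 + 678/18 + 24/2.8
= 266 + 37.67 + 8.57
= 312.24 mOsm/kg ≈ 312.2 mOsm/kg
Osmolar gap = measured − calculated = 309 − 312.2 = -3.2 mOsm/kg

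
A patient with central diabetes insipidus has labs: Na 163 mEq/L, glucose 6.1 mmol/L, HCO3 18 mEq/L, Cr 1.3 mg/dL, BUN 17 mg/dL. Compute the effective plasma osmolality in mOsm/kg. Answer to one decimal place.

332.1 mOsm/kg

Effective osmolality excludes urea (freely permeant across cell membranes):
2·Na + glucose
= 2·163 + 6.1
= 326 + 6.1
= 332.1 mOsm/kg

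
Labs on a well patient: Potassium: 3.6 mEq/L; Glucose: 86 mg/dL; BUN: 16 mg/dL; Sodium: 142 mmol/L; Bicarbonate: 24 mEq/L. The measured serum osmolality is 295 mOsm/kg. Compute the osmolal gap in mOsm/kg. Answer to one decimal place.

Calculated osmolality = 2·Na + glucose/18 + BUN/2.8
= 2·142 + 86/18 + 16/2.8
= 284 + 4.78 + 5.71
= 294.49 mOsm/kg ≈ 294.5 mOsm/kg
Osmolar gap = measured − calculated = 295 − 294.5 = 0.5 mOsm/kg

0.5 mOsm/kg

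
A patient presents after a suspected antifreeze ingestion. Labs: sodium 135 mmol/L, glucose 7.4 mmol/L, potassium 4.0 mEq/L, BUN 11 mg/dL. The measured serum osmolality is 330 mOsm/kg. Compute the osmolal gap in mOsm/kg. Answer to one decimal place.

48.7 mOsm/kg

Calculated osmolality = 2·Na + glucose + BUN/2.8
= 2·135 + 7.4 + 11/2.8
= 270 + 7.40 + 3.93
= 281.33 mOsm/kg ≈ 281.3 mOsm/kg
Osmolar gap = measured − calculated = 330 − 281.3 = 48.7 mOsm/kg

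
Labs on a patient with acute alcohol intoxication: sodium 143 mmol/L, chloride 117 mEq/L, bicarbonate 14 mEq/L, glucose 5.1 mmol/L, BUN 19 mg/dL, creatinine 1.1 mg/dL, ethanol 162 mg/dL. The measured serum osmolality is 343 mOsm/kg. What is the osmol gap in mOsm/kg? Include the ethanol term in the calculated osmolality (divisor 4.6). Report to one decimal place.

Calculated osmolality = 2·Na + glucose + BUN/2.8 + ethanol/4.6
= 2·143 + 5.1 + 19/2.8 + 162/4.6
= 286 + 5.10 + 6.79 + 35.22
= 333.11 mOsm/kg ≈ 333.1 mOsm/kg
Osmolar gap = measured − calculated = 343 − 333.1 = 9.9 mOsm/kg

9.9 mOsm/kg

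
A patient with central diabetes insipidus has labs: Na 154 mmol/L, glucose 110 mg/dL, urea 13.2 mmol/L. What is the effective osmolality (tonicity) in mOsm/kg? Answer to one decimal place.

Effective osmolality excludes urea (freely permeant across cell membranes):
2·Na + glucose/18
= 2·154 + 110/18
= 308 + 6.11
= 314.11 mOsm/kg

314.1 mOsm/kg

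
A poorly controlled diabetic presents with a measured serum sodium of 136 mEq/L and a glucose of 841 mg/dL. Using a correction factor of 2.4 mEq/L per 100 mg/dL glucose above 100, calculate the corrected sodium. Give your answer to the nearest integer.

Corrected Na = measured Na + 2.4 · (glucose − 100)/100
= 136 + 2.4 · (841 − 100)/100
= 136 + 17.8
= 153.8 mEq/L

154 mEq/L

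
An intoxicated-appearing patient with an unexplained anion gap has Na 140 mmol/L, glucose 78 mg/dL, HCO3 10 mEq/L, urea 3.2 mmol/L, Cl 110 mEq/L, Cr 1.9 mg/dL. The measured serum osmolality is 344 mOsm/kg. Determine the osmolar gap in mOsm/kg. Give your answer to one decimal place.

Calculated osmolality = 2·Na + glucose/18 + urea
= 2·140 + 78/18 + 3.2
= 280 + 4.33 + 3.20
= 287.53 mOsm/kg ≈ 287.5 mOsm/kg
Osmolar gap = measured − calculated = 344 − 287.5 = 56.5 mOsm/kg

56.5 mOsm/kg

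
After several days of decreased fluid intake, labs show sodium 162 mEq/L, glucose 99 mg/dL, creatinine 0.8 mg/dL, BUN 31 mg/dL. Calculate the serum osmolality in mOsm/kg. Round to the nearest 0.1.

Calculated osmolality = 2·Na + glucose/18 + BUN/2.8
= 2·162 + 99/18 + 31/2.8
= 324 + 5.50 + 11.07
= 340.57 mOsm/kg

340.6 mOsm/kg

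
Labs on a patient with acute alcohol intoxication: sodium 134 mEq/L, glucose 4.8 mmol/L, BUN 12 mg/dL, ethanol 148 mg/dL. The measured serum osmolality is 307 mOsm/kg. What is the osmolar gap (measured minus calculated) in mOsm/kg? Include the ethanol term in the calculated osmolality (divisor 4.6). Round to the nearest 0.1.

Calculated osmolality = 2·Na + glucose + BUN/2.8 + ethanol/4.6
= 2·134 + 4.8 + 12/2.8 + 148/4.6
= 268 + 4.80 + 4.29 + 32.17
= 309.26 mOsm/kg ≈ 309.3 mOsm/kg
Osmolar gap = measured − calculated = 307 − 309.3 = -2.3 mOsm/kg

-2.3 mOsm/kg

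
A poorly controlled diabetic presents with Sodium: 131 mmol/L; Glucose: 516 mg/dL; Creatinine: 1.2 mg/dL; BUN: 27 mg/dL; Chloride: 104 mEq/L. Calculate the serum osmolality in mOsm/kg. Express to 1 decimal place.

300.3 mOsm/kg

Calculated osmolality = 2·Na + glucose/18 + BUN/2.8
= 2·131 + 516/18 + 27/2.8
= 262 + 28.67 + 9.64
= 300.31 mOsm/kg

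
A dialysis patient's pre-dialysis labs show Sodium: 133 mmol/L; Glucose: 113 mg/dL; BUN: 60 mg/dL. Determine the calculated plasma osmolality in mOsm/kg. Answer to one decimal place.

293.7 mOsm/kg

Calculated osmolality = 2·Na + glucose/18 + BUN/2.8
= 2·133 + 113/18 + 60/2.8
= 266 + 6.28 + 21.43
= 293.71 mOsm/kg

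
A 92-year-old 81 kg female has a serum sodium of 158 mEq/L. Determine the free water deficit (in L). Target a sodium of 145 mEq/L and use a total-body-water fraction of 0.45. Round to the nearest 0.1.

TBW = 0.45 · 81 = 36.45 L
Free water deficit = TBW · (Na/145 − 1)
= 36.45 · (158/145 − 1)
= 36.45 · 0.0897
= 3.27 L

3.3 L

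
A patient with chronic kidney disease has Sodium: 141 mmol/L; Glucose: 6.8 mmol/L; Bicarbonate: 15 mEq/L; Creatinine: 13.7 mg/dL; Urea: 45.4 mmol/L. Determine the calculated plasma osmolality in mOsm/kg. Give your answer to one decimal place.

Calculated osmolality = 2·Na + glucose + urea
= 2·141 + 6.8 + 45.4
= 282 + 6.80 + 45.40
= 334.2 mOsm/kg

334.2 mOsm/kg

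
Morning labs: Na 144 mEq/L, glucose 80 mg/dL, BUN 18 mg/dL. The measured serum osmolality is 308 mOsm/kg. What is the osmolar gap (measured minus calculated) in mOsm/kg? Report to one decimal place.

9.1 mOsm/kg

Calculated osmolality = 2·Na + glucose/18 + BUN/2.8
= 2·144 + 80/18 + 18/2.8
= 288 + 4.44 + 6.43
= 298.87 mOsm/kg ≈ 298.9 mOsm/kg
Osmolar gap = measured − calculated = 308 − 298.9 = 9.1 mOsm/kg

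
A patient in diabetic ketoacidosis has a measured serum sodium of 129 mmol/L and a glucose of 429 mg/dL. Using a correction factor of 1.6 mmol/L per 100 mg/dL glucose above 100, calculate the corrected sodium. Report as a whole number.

134 mmol/L

Corrected Na = measured Na + 1.6 · (glucose − 100)/100
= 129 + 1.6 · (429 − 100)/100
= 129 + 5.3
= 134.3 mmol/L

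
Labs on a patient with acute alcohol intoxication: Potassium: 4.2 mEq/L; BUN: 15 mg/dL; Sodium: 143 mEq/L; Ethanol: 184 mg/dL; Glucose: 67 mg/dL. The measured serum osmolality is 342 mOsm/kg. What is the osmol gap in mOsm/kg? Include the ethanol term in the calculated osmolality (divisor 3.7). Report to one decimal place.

Calculated osmolality = 2·Na + glucose/18 + BUN/2.8 + ethanol/3.7
= 2·143 + 67/18 + 15/2.8 + 184/3.7
= 286 + 3.72 + 5.36 + 49.73
= 344.81 mOsm/kg ≈ 344.8 mOsm/kg
Osmolar gap = measured − calculated = 342 − 344.8 = -2.8 mOsm/kg

-2.8 mOsm/kg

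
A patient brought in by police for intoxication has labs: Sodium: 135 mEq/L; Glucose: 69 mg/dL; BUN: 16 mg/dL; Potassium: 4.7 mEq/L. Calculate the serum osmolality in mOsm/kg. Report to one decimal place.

279.5 mOsm/kg

Calculated osmolality = 2·Na + glucose/18 + BUN/2.8
= 2·135 + 69/18 + 16/2.8
= 270 + 3.83 + 5.71
= 279.54 mOsm/kg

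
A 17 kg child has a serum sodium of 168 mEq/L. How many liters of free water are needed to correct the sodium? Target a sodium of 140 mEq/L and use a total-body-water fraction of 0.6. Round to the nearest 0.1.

2.0 L

TBW = 0.6 · 17 = 10.2 L
Free water deficit = TBW · (Na/140 − 1)
= 10.2 · (168/140 − 1)
= 10.2 · 0.2
= 2.04 L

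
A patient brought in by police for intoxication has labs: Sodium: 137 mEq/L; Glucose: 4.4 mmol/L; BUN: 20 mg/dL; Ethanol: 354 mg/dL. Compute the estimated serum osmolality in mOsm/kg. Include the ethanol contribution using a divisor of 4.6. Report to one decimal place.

Calculated osmolality = 2·Na + glucose + BUN/2.8 + ethanol/4.6
= 2·137 + 4.4 + 20/2.8 + 354/4.6
= 274 + 4.40 + 7.14 + 76.96
= 362.5 mOsm/kg

362.5 mOsm/kg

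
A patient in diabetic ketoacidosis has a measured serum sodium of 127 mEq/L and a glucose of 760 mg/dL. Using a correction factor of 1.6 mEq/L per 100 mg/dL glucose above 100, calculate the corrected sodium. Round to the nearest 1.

Corrected Na = measured Na + 1.6 · (glucose − 100)/100
= 127 + 1.6 · (760 − 100)/100
= 127 + 10.6
= 137.6 mEq/L

138 mEq/L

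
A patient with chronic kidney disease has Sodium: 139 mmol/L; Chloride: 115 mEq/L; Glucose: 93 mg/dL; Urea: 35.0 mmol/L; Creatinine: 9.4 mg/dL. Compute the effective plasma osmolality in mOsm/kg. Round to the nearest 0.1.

Effective osmolality excludes urea (freely permeant across cell membranes):
2·Na + glucose/18
= 2·139 + 93/18
= 278 + 5.17
= 283.17 mOsm/kg

283.2 mOsm/kg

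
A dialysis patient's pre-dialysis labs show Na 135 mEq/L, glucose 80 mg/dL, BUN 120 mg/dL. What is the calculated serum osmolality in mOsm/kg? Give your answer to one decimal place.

317.3 mOsm/kg

Calculated osmolality = 2·Na + glucose/18 + BUN/2.8
= 2·135 + 80/18 + 120/2.8
= 270 + 4.44 + 42.86
= 317.3 mOsm/kg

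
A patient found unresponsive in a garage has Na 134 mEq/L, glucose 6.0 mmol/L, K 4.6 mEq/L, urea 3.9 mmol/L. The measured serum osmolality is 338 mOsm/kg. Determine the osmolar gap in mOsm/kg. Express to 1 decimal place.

Calculated osmolality = 2·Na + glucose + urea
= 2·134 + 6 + 3.9
= 268 + 6 + 3.90
= 277.9 mOsm/kg ≈ 277.9 mOsm/kg
Osmolar gap = measured − calculated = 338 − 277.9 = 60.1 mOsm/kg

60.1 mOsm/kg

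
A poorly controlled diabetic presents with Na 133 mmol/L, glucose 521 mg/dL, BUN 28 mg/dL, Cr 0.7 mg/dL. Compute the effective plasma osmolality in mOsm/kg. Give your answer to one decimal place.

294.9 mOsm/kg

Effective osmolality excludes urea (freely permeant across cell membranes):
2·Na + glucose/18
= 2·133 + 521/18
= 266 + 28.94
= 294.94 mOsm/kg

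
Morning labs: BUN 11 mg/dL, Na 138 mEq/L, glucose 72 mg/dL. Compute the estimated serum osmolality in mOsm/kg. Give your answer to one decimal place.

283.9 mOsm/kg

Calculated osmolality = 2·Na + glucose/18 + BUN/2.8
= 2·138 + 72/18 + 11/2.8
= 276 + 4 + 3.93
= 283.93 mOsm/kg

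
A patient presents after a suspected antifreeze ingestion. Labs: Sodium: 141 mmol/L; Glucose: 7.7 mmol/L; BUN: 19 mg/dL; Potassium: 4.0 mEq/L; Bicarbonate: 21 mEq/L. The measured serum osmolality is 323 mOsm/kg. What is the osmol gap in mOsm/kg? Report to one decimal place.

Calculated osmolality = 2·Na + glucose + BUN/2.8
= 2·141 + 7.7 + 19/2.8
= 282 + 7.70 + 6.79
= 296.49 mOsm/kg ≈ 296.5 mOsm/kg
Osmolar gap = measured − calculated = 323 − 296.5 = 26.5 mOsm/kg

26.5 mOsm/kg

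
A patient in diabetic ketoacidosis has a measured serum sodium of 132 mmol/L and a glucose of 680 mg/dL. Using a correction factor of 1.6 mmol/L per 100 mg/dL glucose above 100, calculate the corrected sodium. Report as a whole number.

Corrected Na = measured Na + 1.6 · (glucose − 100)/100
= 132 + 1.6 · (680 − 100)/100
= 132 + 9.3
= 141.3 mmol/L

141 mmol/L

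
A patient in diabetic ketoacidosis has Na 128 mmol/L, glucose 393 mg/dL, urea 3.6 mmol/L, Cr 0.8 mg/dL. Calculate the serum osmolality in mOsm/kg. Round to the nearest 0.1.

281.4 mOsm/kg

Calculated osmolality = 2·Na + glucose/18 + urea
= 2·128 + 393/18 + 3.6
= 256 + 21.83 + 3.60
= 281.43 mOsm/kg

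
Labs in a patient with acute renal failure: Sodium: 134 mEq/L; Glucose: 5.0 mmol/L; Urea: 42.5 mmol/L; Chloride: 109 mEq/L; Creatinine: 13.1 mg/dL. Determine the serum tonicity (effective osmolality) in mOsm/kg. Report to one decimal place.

273.0 mOsm/kg

Effective osmolality excludes urea (freely permeant across cell membranes):
2·Na + glucose
= 2·134 + 5
= 268 + 5
= 273 mOsm/kg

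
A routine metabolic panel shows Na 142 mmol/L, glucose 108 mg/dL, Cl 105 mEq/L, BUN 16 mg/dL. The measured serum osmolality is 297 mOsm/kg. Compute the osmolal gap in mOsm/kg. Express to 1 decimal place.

1.3 mOsm/kg

Calculated osmolality = 2·Na + glucose/18 + BUN/2.8
= 2·142 + 108/18 + 16/2.8
= 284 + 6 + 5.71
= 295.71 mOsm/kg ≈ 295.7 mOsm/kg
Osmolar gap = measured − calculated = 297 − 295.7 = 1.3 mOsm/kg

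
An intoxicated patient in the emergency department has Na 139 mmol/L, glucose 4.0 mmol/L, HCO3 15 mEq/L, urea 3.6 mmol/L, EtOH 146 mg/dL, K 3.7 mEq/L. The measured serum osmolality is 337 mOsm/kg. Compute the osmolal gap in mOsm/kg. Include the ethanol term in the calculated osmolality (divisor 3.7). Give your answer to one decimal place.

11.9 mOsm/kg

Calculated osmolality = 2·Na + glucose + urea + ethanol/3.7
= 2·139 + 4 + 3.6 + 146/3.7
= 278 + 4 + 3.60 + 39.46
= 325.06 mOsm/kg ≈ 325.1 mOsm/kg
Osmolar gap = measured − calculated = 337 − 325.1 = 11.9 mOsm/kg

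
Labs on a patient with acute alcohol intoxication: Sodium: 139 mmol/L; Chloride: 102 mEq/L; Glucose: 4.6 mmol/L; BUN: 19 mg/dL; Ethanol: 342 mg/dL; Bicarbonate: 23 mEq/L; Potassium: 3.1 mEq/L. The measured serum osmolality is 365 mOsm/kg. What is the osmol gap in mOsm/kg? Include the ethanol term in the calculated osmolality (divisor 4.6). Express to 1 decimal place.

1.3 mOsm/kg

Calculated osmolality = 2·Na + glucose + BUN/2.8 + ethanol/4.6
= 2·139 + 4.6 + 19/2.8 + 342/4.6
= 278 + 4.60 + 6.79 + 74.35
= 363.74 mOsm/kg ≈ 363.7 mOsm/kg
Osmolar gap = measured − calculated = 365 − 363.7 = 1.3 mOsm/kg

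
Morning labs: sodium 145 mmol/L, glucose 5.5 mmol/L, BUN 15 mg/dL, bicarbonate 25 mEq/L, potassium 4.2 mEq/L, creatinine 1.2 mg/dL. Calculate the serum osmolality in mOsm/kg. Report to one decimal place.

300.9 mOsm/kg

Calculated osmolality = 2·Na + glucose + BUN/2.8
= 2·145 + 5.5 + 15/2.8
= 290 + 5.50 + 5.36
= 300.86 mOsm/kg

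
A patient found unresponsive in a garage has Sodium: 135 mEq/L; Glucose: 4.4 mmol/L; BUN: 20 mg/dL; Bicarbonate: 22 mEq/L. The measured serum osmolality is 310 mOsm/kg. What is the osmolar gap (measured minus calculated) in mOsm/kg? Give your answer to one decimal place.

Calculated osmolality = 2·Na + glucose + BUN/2.8
= 2·135 + 4.4 + 20/2.8
= 270 + 4.40 + 7.14
= 281.54 mOsm/kg ≈ 281.5 mOsm/kg
Osmolar gap = measured − calculated = 310 − 281.5 = 28.5 mOsm/kg

28.5 mOsm/kg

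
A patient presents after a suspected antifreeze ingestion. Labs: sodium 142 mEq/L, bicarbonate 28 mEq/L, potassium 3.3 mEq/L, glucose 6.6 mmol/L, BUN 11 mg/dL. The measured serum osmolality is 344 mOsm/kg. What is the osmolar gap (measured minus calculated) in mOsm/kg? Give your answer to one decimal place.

49.5 mOsm/kg

Calculated osmolality = 2·Na + glucose + BUN/2.8
= 2·142 + 6.6 + 11/2.8
= 284 + 6.60 + 3.93
= 294.53 mOsm/kg ≈ 294.5 mOsm/kg
Osmolar gap = measured − calculated = 344 − 294.5 = 49.5 mOsm/kg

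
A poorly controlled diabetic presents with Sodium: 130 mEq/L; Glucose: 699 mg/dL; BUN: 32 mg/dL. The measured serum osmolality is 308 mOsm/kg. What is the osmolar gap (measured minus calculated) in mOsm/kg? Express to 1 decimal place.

-2.3 mOsm/kg

Calculated osmolality = 2·Na + glucose/18 + BUN/2.8
= 2·130 + 699/18 + 32/2.8
= 260 + 38.83 + 11.43
= 310.26 mOsm/kg ≈ 310.3 mOsm/kg
Osmolar gap = measured − calculated = 308 − 310.3 = -2.3 mOsm/kg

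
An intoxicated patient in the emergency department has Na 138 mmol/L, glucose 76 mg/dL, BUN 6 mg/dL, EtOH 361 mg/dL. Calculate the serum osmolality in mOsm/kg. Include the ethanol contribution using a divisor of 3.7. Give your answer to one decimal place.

Calculated osmolality = 2·Na + glucose/18 + BUN/2.8 + ethanol/3.7
= 2·138 + 76/18 + 6/2.8 + 361/3.7
= 276 + 4.22 + 2.14 + 97.57
= 379.93 mOsm/kg

379.9 mOsm/kg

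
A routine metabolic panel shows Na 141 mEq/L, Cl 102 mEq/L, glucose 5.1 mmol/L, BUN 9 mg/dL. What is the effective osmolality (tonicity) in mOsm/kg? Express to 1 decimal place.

Effective osmolality excludes urea (freely permeant across cell membranes):
2·Na + glucose
= 2·141 + 5.1
= 282 + 5.1
= 287.1 mOsm/kg

287.1 mOsm/kg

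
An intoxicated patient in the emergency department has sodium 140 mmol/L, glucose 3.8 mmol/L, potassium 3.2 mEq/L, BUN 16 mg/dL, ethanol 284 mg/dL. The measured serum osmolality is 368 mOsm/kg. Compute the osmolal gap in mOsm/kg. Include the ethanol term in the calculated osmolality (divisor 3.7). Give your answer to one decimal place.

Calculated osmolality = 2·Na + glucose + BUN/2.8 + ethanol/3.7
= 2·140 + 3.8 + 16/2.8 + 284/3.7
= 280 + 3.80 + 5.71 + 76.76
= 366.27 mOsm/kg ≈ 366.3 mOsm/kg
Osmolar gap = measured − calculated = 368 − 366.3 = 1.7 mOsm/kg

1.7 mOsm/kg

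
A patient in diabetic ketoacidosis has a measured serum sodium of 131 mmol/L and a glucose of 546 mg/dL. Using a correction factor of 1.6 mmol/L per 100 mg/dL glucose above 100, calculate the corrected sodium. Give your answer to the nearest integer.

Corrected Na = measured Na + 1.6 · (glucose − 100)/100
= 131 + 1.6 · (546 − 100)/100
= 131 + 7.1
= 138.1 mmol/L

138 mmol/L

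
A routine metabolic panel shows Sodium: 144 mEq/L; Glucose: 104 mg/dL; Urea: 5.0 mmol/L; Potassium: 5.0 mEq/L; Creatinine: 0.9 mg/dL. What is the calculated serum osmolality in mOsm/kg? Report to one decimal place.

298.8 mOsm/kg

Calculated osmolality = 2·Na + glucose/18 + urea
= 2·144 + 104/18 + 5
= 288 + 5.78 + 5
= 298.78 mOsm/kg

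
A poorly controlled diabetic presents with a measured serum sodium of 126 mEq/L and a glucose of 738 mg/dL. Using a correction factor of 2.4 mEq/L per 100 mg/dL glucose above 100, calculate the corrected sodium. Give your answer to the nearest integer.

Corrected Na = measured Na + 2.4 · (glucose − 100)/100
= 126 + 2.4 · (738 − 100)/100
= 126 + 15.3
= 141.3 mEq/L

141 mEq/L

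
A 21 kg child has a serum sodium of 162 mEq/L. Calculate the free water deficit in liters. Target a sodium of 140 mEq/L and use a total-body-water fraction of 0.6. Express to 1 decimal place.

TBW = 0.6 · 21 = 12.6 L
Free water deficit = TBW · (Na/140 − 1)
= 12.6 · (162/140 − 1)
= 12.6 · 0.1571
= 1.98 L

2.0 L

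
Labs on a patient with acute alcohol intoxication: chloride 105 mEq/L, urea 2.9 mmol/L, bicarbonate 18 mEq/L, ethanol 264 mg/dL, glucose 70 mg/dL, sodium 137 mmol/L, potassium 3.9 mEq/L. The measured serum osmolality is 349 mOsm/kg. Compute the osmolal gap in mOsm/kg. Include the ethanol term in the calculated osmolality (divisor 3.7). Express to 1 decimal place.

-3.1 mOsm/kg

Calculated osmolality = 2·Na + glucose/18 + urea + ethanol/3.7
= 2·137 + 70/18 + 2.9 + 264/3.7
= 274 + 3.89 + 2.90 + 71.35
= 352.14 mOsm/kg ≈ 352.1 mOsm/kg
Osmolar gap = measured − calculated = 349 − 352.1 = -3.1 mOsm/kg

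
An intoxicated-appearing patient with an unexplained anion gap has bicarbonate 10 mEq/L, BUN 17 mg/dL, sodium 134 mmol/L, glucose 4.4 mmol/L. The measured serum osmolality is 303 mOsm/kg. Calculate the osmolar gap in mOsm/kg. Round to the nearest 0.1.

Calculated osmolality = 2·Na + glucose + BUN/2.8
= 2·134 + 4.4 + 17/2.8
= 268 + 4.40 + 6.07
= 278.47 mOsm/kg ≈ 278.5 mOsm/kg
Osmolar gap = measured − calculated = 303 − 278.5 = 24.5 mOsm/kg

24.5 mOsm/kg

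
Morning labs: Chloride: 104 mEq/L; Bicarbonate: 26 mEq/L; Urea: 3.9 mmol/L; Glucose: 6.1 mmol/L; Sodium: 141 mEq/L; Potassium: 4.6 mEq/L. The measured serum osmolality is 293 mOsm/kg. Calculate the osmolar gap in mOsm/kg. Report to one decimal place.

Calculated osmolality = 2·Na + glucose + urea
= 2·141 + 6.1 + 3.9
= 282 + 6.10 + 3.90
= 292 mOsm/kg ≈ 292.0 mOsm/kg
Osmolar gap = measured − calculated = 293 − 292.0 = 1.0 mOsm/kg

1.0 mOsm/kg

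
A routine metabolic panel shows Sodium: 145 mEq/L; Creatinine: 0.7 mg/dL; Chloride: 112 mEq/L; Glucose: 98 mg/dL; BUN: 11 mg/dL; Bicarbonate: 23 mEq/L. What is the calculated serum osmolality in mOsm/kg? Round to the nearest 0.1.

299.4 mOsm/kg

Calculated osmolality = 2·Na + glucose/18 + BUN/2.8
= 2·145 + 98/18 + 11/2.8
= 290 + 5.44 + 3.93
= 299.37 mOsm/kg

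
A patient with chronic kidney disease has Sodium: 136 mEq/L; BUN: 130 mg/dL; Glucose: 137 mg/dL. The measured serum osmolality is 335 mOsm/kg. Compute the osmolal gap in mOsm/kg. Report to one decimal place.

9.0 mOsm/kg

Calculated osmolality = 2·Na + glucose/18 + BUN/2.8
= 2·136 + 137/18 + 130/2.8
= 272 + 7.61 + 46.43
= 326.04 mOsm/kg ≈ 326.0 mOsm/kg
Osmolar gap = measured − calculated = 335 − 326.0 = 9.0 mOsm/kg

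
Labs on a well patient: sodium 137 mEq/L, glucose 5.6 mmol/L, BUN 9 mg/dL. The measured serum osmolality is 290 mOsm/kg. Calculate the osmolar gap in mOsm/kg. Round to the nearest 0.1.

Calculated osmolality = 2·Na + glucose + BUN/2.8
= 2·137 + 5.6 + 9/2.8
= 274 + 5.60 + 3.21
= 282.81 mOsm/kg ≈ 282.8 mOsm/kg
Osmolar gap = measured − calculated = 290 − 282.8 = 7.2 mOsm/kg

7.2 mOsm/kg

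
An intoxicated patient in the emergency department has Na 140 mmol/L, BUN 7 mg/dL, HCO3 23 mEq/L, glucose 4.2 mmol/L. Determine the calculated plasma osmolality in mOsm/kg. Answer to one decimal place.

Calculated osmolality = 2·Na + glucose + BUN/2.8
= 2·140 + 4.2 + 7/2.8
= 280 + 4.20 + 2.50
= 286.7 mOsm/kg

286.7 mOsm/kg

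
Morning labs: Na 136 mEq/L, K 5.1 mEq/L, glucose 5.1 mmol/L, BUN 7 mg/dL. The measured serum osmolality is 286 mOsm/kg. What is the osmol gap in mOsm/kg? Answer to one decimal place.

Calculated osmolality = 2·Na + glucose + BUN/2.8
= 2·136 + 5.1 + 7/2.8
= 272 + 5.10 + 2.50
= 279.6 mOsm/kg ≈ 279.6 mOsm/kg
Osmolar gap = measured − calculated = 286 − 279.6 = 6.4 mOsm/kg

6.4 mOsm/kg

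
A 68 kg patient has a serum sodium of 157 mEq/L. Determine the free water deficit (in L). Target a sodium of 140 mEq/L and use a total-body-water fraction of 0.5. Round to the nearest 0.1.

TBW = 0.5 · 68 = 34 L
Free water deficit = TBW · (Na/140 − 1)
= 34 · (157/140 − 1)
= 34 · 0.1214
= 4.13 L

4.1 L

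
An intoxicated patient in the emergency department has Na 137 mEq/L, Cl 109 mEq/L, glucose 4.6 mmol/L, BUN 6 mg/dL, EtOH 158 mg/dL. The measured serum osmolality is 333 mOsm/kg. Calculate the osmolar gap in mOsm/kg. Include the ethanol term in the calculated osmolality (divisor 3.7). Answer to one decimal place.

9.6 mOsm/kg

Calculated osmolality = 2·Na + glucose + BUN/2.8 + ethanol/3.7
= 2·137 + 4.6 + 6/2.8 + 158/3.7
= 274 + 4.60 + 2.14 + 42.70
= 323.44 mOsm/kg ≈ 323.4 mOsm/kg
Osmolar gap = measured − calculated = 333 − 323.4 = 9.6 mOsm/kg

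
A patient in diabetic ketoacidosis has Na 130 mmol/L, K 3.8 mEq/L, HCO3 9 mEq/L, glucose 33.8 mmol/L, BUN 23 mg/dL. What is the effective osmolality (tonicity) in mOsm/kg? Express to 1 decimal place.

Effective osmolality excludes urea (freely permeant across cell membranes):
2·Na + glucose
= 2·130 + 33.8
= 260 + 33.8
= 293.8 mOsm/kg

293.8 mOsm/kg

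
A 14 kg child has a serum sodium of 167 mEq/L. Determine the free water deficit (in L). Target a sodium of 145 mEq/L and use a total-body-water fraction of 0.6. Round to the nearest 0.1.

TBW = 0.6 · 14 = 8.4 L
Free water deficit = TBW · (Na/145 − 1)
= 8.4 · (167/145 − 1)
= 8.4 · 0.1517
= 1.27 L

1.3 L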